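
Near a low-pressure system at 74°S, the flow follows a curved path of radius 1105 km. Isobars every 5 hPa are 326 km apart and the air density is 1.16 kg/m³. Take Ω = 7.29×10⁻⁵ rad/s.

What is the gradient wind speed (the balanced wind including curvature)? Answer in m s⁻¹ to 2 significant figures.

8.9 m s⁻¹

Coriolis parameter at 74°S:
f = 2Ω sin φ = 2 × 7.29×10⁻⁵ × sin 74° = 1.40×10⁻⁴ s⁻¹
Pressure gradient: |∂P/∂n| = 500 Pa / 326000 m = 1.53×10⁻³ Pa/m
Geostrophic speed: V_g = |∂P/∂n|/(fρ) = 1.53×10⁻³/(1.40×10⁻⁴ × 1.16) = 9.43 m/s
Around a low, centrifugal force acts outward with Coriolis, so pressure-gradient force balances both:
(1/ρ)|∂P/∂n| = fV + V²/R  →  V² + fR·V − fR·V_g = 0
With fR = 1.40×10⁻⁴ × 1105×10³ m = 155 m/s:
V = [−fR + √((fR)² + 4 fR V_g)]/2 = [−155 + √(155² + 4×155×9.43)]/2 = 8.92 m/s
Subgeostrophic (V < V_g = 9.43 m/s), as expected around a low.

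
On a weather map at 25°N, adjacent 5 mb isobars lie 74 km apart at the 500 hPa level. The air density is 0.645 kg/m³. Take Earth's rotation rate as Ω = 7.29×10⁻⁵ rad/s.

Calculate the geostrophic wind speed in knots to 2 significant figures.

Coriolis parameter at 25°N:
f = 2Ω sin φ = 2 × 7.29×10⁻⁵ × sin 25° = 6.16×10⁻⁵ s⁻¹
Pressure gradient: |∂P/∂n| = 500 Pa / 74000 m = 6.76×10⁻³ Pa/m
Geostrophic balance (pressure-gradient force = Coriolis force):
V_g = (1/(fρ)) |∂P/∂n| = 6.76×10⁻³ / (6.16×10⁻⁵ × 0.645) = 170 m/s
Converting: 170 m/s × 1.944 = 330 knots

330 knots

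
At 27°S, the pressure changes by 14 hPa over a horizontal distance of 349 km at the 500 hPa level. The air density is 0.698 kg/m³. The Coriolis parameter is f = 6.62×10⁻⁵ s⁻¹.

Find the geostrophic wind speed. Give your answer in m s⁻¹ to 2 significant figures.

Pressure gradient: |∂P/∂n| = 1400 Pa / 349000 m = 4.01×10⁻³ Pa/m
Geostrophic balance (pressure-gradient force = Coriolis force):
V_g = (1/(fρ)) |∂P/∂n| = 4.01×10⁻³ / (6.62×10⁻⁵ × 0.698) = 86.8 m/s

87 m s⁻¹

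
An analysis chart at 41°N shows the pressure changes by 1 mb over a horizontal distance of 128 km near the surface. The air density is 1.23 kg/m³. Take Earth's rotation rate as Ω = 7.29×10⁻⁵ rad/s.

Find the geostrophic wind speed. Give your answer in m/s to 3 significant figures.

6.64 m/s

Coriolis parameter at 41°N:
f = 2Ω sin φ = 2 × 7.29×10⁻⁵ × sin 41° = 9.57×10⁻⁵ s⁻¹
Pressure gradient: |∂P/∂n| = 100 Pa / 128000 m = 7.81×10⁻⁴ Pa/m
Geostrophic balance (pressure-gradient force = Coriolis force):
V_g = (1/(fρ)) |∂P/∂n| = 7.81×10⁻⁴ / (9.57×10⁻⁵ × 1.23) = 6.64 m/s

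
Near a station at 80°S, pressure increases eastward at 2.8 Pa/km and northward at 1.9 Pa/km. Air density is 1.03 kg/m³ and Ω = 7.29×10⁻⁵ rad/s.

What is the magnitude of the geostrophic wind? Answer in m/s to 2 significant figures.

23 m/s

Coriolis parameter at 80°S:
f = 2Ω sin φ = 2 × 7.29×10⁻⁵ × sin 80° = 1.44×10⁻⁴ s⁻¹
In the Southern Hemisphere f is negative: f = −1.44×10⁻⁴ s⁻¹.
Component geostrophic relations (x east, y north):
u_g = −(1/(fρ)) ∂P/∂y,  v_g = (1/(fρ)) ∂P/∂x
u_g = −(1.9×10⁻³)/(−1.44×10⁻⁴ × 1.03) = 12.8 m/s;  v_g = (2.8×10⁻³)/(−1.44×10⁻⁴ × 1.03) = −18.9 m/s
|V_g| = √(u_g² + v_g²) = 22.9 m/s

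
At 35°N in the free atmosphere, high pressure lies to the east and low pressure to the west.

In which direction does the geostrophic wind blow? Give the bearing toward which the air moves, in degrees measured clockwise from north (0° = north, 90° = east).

The pressure-gradient force points toward the west (bearing 270°).
Geostrophic balance: in the Northern Hemisphere the Coriolis force deflects motion to the right, so the geostrophic wind blows 90° to the right of the pressure-gradient force (low pressure on the left).
Rotating 270° by 90° clockwise gives 000° — the wind blows toward the north.

000°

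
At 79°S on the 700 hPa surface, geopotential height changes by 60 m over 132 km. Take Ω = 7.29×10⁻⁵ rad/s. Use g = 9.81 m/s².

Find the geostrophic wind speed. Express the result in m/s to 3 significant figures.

31.2 m/s

Coriolis parameter at 79°S:
f = 2Ω sin φ = 2 × 7.29×10⁻⁵ × sin 79° = 1.43×10⁻⁴ s⁻¹
Height gradient: |∂Z/∂n| = 60 m / 132000 m = 4.55×10⁻⁴
On a pressure surface, geostrophic balance gives V_g = (g/f)|∂Z/∂n|:
V_g = 9.81 × 4.55×10⁻⁴ / 1.43×10⁻⁴ = 31.2 m/s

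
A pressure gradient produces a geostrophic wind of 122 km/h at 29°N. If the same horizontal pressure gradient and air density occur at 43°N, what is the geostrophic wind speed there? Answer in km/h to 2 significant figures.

With the same pressure gradient and density, V_g ∝ 1/f ∝ 1/sin φ.
V₂ = V₁ · sin φ₁ / sin φ₂ = 122 × sin 29° / sin 43°
V₂ = 122 × 0.4848/0.6820 = 87 km/h

87 km/h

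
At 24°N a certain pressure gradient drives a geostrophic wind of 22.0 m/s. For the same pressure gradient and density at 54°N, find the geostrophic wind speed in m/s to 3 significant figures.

With the same pressure gradient and density, V_g ∝ 1/f ∝ 1/sin φ.
V₂ = V₁ · sin φ₁ / sin φ₂ = 22.0 × sin 24° / sin 54°
V₂ = 22.0 × 0.4067/0.8090 = 11.1 m/s

11.1 m/s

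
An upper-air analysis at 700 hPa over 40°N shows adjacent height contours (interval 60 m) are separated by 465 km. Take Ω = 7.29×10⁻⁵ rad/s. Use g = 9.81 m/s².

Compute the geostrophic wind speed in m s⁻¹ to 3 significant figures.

Coriolis parameter at 40°N:
f = 2Ω sin φ = 2 × 7.29×10⁻⁵ × sin 40° = 9.37×10⁻⁵ s⁻¹
Height gradient: |∂Z/∂n| = 60 m / 465000 m = 1.29×10⁻⁴
On a pressure surface, geostrophic balance gives V_g = (g/f)|∂Z/∂n|:
V_g = 9.81 × 1.29×10⁻⁴ / 9.37×10⁻⁵ = 13.5 m/s

13.5 m s⁻¹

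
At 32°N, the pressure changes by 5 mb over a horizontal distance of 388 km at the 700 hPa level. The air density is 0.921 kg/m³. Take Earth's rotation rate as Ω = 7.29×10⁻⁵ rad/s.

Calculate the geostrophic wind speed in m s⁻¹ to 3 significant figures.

18.1 m s⁻¹

Coriolis parameter at 32°N:
f = 2Ω sin φ = 2 × 7.29×10⁻⁵ × sin 32° = 7.73×10⁻⁵ s⁻¹
Pressure gradient: |∂P/∂n| = 500 Pa / 388000 m = 1.29×10⁻³ Pa/m
Geostrophic balance (pressure-gradient force = Coriolis force):
V_g = (1/(fρ)) |∂P/∂n| = 1.29×10⁻³ / (7.73×10⁻⁵ × 0.921) = 18.1 m/s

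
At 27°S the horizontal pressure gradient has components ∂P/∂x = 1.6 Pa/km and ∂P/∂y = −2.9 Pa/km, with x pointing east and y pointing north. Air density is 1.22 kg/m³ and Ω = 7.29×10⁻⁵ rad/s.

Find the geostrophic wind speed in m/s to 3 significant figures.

Coriolis parameter at 27°S:
f = 2Ω sin φ = 2 × 7.29×10⁻⁵ × sin 27° = 6.62×10⁻⁵ s⁻¹
In the Southern Hemisphere f is negative: f = −6.62×10⁻⁵ s⁻¹.
Component geostrophic relations (x east, y north):
u_g = −(1/(fρ)) ∂P/∂y,  v_g = (1/(fρ)) ∂P/∂x
u_g = −(−2.9×10⁻³)/(−6.62×10⁻⁵ × 1.22) = −35.9 m/s;  v_g = (1.6×10⁻³)/(−6.62×10⁻⁵ × 1.22) = −19.8 m/s
|V_g| = √(u_g² + v_g²) = 41.0 m/s

41.0 m/s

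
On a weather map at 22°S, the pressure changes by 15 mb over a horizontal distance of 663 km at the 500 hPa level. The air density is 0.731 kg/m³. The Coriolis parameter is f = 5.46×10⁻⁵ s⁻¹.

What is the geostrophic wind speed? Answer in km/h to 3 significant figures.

204 km/h

Pressure gradient: |∂P/∂n| = 1500 Pa / 663000 m = 2.26×10⁻³ Pa/m
Geostrophic balance (pressure-gradient force = Coriolis force):
V_g = (1/(fρ)) |∂P/∂n| = 2.26×10⁻³ / (5.46×10⁻⁵ × 0.731) = 56.7 m/s
Converting: 56.7 m/s × 3.6 = 204 km/h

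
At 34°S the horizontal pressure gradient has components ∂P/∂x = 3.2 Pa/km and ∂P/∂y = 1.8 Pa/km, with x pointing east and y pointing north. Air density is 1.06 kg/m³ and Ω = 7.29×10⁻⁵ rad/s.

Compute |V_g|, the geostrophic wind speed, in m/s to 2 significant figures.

Coriolis parameter at 34°S:
f = 2Ω sin φ = 2 × 7.29×10⁻⁵ × sin 34° = 8.15×10⁻⁵ s⁻¹
In the Southern Hemisphere f is negative: f = −8.15×10⁻⁵ s⁻¹.
Component geostrophic relations (x east, y north):
u_g = −(1/(fρ)) ∂P/∂y,  v_g = (1/(fρ)) ∂P/∂x
u_g = −(1.8×10⁻³)/(−8.15×10⁻⁵ × 1.06) = 20.8 m/s;  v_g = (3.2×10⁻³)/(−8.15×10⁻⁵ × 1.06) = −37.0 m/s
|V_g| = √(u_g² + v_g²) = 42.5 m/s

42 m/s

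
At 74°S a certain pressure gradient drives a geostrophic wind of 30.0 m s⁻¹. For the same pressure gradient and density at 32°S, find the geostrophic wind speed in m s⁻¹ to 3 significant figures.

With the same pressure gradient and density, V_g ∝ 1/f ∝ 1/sin φ.
V₂ = V₁ · sin φ₁ / sin φ₂ = 30.0 × sin 74° / sin 32°
V₂ = 30.0 × 0.9613/0.5299 = 54.4 m s⁻¹

54.4 m s⁻¹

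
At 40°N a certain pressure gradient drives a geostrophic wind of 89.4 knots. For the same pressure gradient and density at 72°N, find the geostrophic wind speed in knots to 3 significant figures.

60.4 knots

With the same pressure gradient and density, V_g ∝ 1/f ∝ 1/sin φ.
V₂ = V₁ · sin φ₁ / sin φ₂ = 89.4 × sin 40° / sin 72°
V₂ = 89.4 × 0.6428/0.9511 = 60.4 knots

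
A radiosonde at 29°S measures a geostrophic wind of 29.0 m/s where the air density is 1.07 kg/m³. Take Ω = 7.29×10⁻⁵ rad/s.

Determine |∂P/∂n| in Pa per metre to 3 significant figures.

2.19×10⁻³ Pa/m

Coriolis parameter at 29°S:
f = 2Ω sin φ = 2 × 7.29×10⁻⁵ × sin 29° = 7.07×10⁻⁵ s⁻¹
Geostrophic balance rearranged: |∂P/∂n| = f ρ V_g
|∂P/∂n| = 7.07×10⁻⁵ × 1.07 × 29.0 = 2.19×10⁻³ Pa/m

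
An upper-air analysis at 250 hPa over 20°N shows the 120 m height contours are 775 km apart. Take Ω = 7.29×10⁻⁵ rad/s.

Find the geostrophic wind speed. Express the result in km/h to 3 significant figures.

110 km/h

Coriolis parameter at 20°N:
f = 2Ω sin φ = 2 × 7.29×10⁻⁵ × sin 20° = 4.99×10⁻⁵ s⁻¹
Height gradient: |∂Z/∂n| = 120 m / 775000 m = 1.55×10⁻⁴
On a pressure surface, geostrophic balance gives V_g = (g/f)|∂Z/∂n|:
V_g = 9.81 × 1.55×10⁻⁴ / 4.99×10⁻⁵ = 30.5 m/s
Converting: 30.5 m/s × 3.6 = 110 km/h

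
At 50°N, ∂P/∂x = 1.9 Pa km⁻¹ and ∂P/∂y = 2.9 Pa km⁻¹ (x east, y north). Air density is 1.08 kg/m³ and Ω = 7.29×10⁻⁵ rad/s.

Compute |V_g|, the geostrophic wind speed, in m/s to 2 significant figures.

Coriolis parameter at 50°N:
f = 2Ω sin φ = 2 × 7.29×10⁻⁵ × sin 50° = 1.12×10⁻⁴ s⁻¹
Component geostrophic relations (x east, y north):
u_g = −(1/(fρ)) ∂P/∂y,  v_g = (1/(fρ)) ∂P/∂x
u_g = −(2.9×10⁻³)/(1.12×10⁻⁴ × 1.08) = −24.0 m/s;  v_g = (1.9×10⁻³)/(1.12×10⁻⁴ × 1.08) = 15.8 m/s
|V_g| = √(u_g² + v_g²) = 28.7 m/s

29 m/s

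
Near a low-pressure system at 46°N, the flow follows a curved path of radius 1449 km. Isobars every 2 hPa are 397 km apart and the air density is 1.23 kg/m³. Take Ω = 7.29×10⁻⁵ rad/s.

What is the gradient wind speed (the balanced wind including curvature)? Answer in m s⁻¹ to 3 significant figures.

3.81 m s⁻¹

Coriolis parameter at 46°N:
f = 2Ω sin φ = 2 × 7.29×10⁻⁵ × sin 46° = 1.05×10⁻⁴ s⁻¹
Pressure gradient: |∂P/∂n| = 200 Pa / 397000 m = 5.04×10⁻⁴ Pa/m
Geostrophic speed: V_g = |∂P/∂n|/(fρ) = 5.04×10⁻⁴/(1.05×10⁻⁴ × 1.23) = 3.91 m/s
Around a low, centrifugal force acts outward with Coriolis, so pressure-gradient force balances both:
(1/ρ)|∂P/∂n| = fV + V²/R  →  V² + fR·V − fR·V_g = 0
With fR = 1.05×10⁻⁴ × 1449×10³ m = 152 m/s:
V = [−fR + √((fR)² + 4 fR V_g)]/2 = [−152 + √(152² + 4×152×3.91)]/2 = 3.81 m/s
Subgeostrophic (V < V_g = 3.91 m/s), as expected around a low.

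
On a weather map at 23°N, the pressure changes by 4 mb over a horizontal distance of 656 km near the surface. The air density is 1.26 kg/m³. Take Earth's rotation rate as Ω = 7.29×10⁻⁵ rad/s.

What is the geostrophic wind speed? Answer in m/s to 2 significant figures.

8.5 m/s

Coriolis parameter at 23°N:
f = 2Ω sin φ = 2 × 7.29×10⁻⁵ × sin 23° = 5.70×10⁻⁵ s⁻¹
Pressure gradient: |∂P/∂n| = 400 Pa / 656000 m = 6.10×10⁻⁴ Pa/m
Geostrophic balance (pressure-gradient force = Coriolis force):
V_g = (1/(fρ)) |∂P/∂n| = 6.10×10⁻⁴ / (5.70×10⁻⁵ × 1.26) = 8.49 m/s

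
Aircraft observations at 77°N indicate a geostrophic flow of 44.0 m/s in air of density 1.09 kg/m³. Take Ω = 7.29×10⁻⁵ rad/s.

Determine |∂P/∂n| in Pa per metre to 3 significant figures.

6.81×10⁻³ Pa/m

Coriolis parameter at 77°N:
f = 2Ω sin φ = 2 × 7.29×10⁻⁵ × sin 77° = 1.42×10⁻⁴ s⁻¹
Geostrophic balance rearranged: |∂P/∂n| = f ρ V_g
|∂P/∂n| = 1.42×10⁻⁴ × 1.09 × 44.0 = 6.81×10⁻³ Pa/m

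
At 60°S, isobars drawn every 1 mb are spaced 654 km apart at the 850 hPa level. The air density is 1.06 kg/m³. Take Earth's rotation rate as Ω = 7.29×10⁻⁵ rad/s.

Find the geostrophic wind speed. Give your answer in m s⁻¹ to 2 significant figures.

1.1 m s⁻¹

Coriolis parameter at 60°S:
f = 2Ω sin φ = 2 × 7.29×10⁻⁵ × sin 60° = 1.26×10⁻⁴ s⁻¹
Pressure gradient: |∂P/∂n| = 100 Pa / 654000 m = 1.53×10⁻⁴ Pa/m
Geostrophic balance (pressure-gradient force = Coriolis force):
V_g = (1/(fρ)) |∂P/∂n| = 1.53×10⁻⁴ / (1.26×10⁻⁴ × 1.06) = 1.14 m/s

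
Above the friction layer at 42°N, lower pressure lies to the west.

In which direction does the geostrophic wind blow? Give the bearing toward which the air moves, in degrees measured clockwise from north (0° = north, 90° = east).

000°

The pressure-gradient force points toward the west (bearing 270°).
Geostrophic balance: in the Northern Hemisphere the Coriolis force deflects motion to the right, so the geostrophic wind blows 90° to the right of the pressure-gradient force (low pressure on the left).
Rotating 270° by 90° clockwise gives 000° — the wind blows toward the north.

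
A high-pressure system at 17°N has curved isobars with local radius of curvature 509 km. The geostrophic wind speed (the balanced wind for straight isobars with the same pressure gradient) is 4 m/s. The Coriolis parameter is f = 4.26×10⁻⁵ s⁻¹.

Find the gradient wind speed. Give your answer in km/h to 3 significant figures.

Around a high, pressure-gradient force acts outward with centrifugal, so Coriolis balances both:
fV = (1/ρ)|∂P/∂n| + V²/R  →  V² − fR·V + fR·V_g = 0
With fR = 4.26×10⁻⁵ × 509×10³ m = 21.7 m/s:
V = [fR − √((fR)² − 4 fR V_g)]/2 = [21.7 − √(21.7² − 4×21.7×4)]/2 = 5.29 m/s
Supergeostrophic (V > V_g = 4 m/s), as expected around a high.
Converting: 5.29 m/s × 3.6 = 19.0 km/h

19.0 km/h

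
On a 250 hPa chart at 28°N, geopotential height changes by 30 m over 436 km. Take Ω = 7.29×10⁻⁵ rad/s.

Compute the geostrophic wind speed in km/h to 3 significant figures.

35.5 km/h

Coriolis parameter at 28°N:
f = 2Ω sin φ = 2 × 7.29×10⁻⁵ × sin 28° = 6.84×10⁻⁵ s⁻¹
Height gradient: |∂Z/∂n| = 30 m / 436000 m = 6.88×10⁻⁵
On a pressure surface, geostrophic balance gives V_g = (g/f)|∂Z/∂n|:
V_g = 9.81 × 6.88×10⁻⁵ / 6.84×10⁻⁵ = 9.86 m/s
Converting: 9.86 m/s × 3.6 = 35.5 km/h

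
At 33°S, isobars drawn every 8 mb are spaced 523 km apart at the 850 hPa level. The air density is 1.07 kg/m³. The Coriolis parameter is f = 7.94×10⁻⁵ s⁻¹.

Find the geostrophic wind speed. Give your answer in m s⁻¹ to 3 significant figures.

18.0 m s⁻¹

Pressure gradient: |∂P/∂n| = 800 Pa / 523000 m = 1.53×10⁻³ Pa/m
Geostrophic balance (pressure-gradient force = Coriolis force):
V_g = (1/(fρ)) |∂P/∂n| = 1.53×10⁻³ / (7.94×10⁻⁵ × 1.07) = 18.0 m/s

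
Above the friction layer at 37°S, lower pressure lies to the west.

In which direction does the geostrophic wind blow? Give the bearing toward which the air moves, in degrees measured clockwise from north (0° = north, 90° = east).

The pressure-gradient force points toward the west (bearing 270°).
Geostrophic balance: in the Southern Hemisphere the Coriolis force deflects motion to the left, so the geostrophic wind blows 90° to the left of the pressure-gradient force (low pressure on the right).
Rotating 270° by 90° counterclockwise gives 180° — the wind blows toward the south.

180°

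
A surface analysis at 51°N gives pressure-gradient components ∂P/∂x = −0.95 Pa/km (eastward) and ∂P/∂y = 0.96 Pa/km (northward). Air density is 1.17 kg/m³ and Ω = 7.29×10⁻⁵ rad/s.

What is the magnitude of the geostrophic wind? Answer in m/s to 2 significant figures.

Coriolis parameter at 51°N:
f = 2Ω sin φ = 2 × 7.29×10⁻⁵ × sin 51° = 1.13×10⁻⁴ s⁻¹
Component geostrophic relations (x east, y north):
u_g = −(1/(fρ)) ∂P/∂y,  v_g = (1/(fρ)) ∂P/∂x
u_g = −(0.96×10⁻³)/(1.13×10⁻⁴ × 1.17) = −7.24 m/s;  v_g = (−0.95×10⁻³)/(1.13×10⁻⁴ × 1.17) = −7.17 m/s
|V_g| = √(u_g² + v_g²) = 10.2 m/s

10 m/s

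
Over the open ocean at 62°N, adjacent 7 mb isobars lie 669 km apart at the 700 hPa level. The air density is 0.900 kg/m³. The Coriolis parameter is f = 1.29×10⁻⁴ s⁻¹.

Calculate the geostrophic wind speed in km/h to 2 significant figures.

32 km/h

Pressure gradient: |∂P/∂n| = 700 Pa / 669000 m = 1.05×10⁻³ Pa/m
Geostrophic balance (pressure-gradient force = Coriolis force):
V_g = (1/(fρ)) |∂P/∂n| = 1.05×10⁻³ / (1.29×10⁻⁴ × 0.900) = 9.01 m/s
Converting: 9.01 m/s × 3.6 = 32 km/h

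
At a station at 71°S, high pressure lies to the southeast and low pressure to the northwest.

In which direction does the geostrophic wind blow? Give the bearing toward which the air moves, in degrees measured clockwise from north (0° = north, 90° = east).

225°

The pressure-gradient force points toward the northwest (bearing 315°).
Geostrophic balance: in the Southern Hemisphere the Coriolis force deflects motion to the left, so the geostrophic wind blows 90° to the left of the pressure-gradient force (low pressure on the right).
Rotating 315° by 90° counterclockwise gives 225° — the wind blows toward the southwest.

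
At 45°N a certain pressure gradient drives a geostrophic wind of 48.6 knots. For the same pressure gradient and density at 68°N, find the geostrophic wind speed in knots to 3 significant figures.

With the same pressure gradient and density, V_g ∝ 1/f ∝ 1/sin φ.
V₂ = V₁ · sin φ₁ / sin φ₂ = 48.6 × sin 45° / sin 68°
V₂ = 48.6 × 0.7071/0.9272 = 37.1 knots

37.1 knots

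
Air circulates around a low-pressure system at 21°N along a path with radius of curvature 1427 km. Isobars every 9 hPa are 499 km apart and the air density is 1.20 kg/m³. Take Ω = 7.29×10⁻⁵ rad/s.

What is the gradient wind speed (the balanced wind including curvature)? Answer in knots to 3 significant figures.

43.1 knots

Coriolis parameter at 21°N:
f = 2Ω sin φ = 2 × 7.29×10⁻⁵ × sin 21° = 5.23×10⁻⁵ s⁻¹
Pressure gradient: |∂P/∂n| = 900 Pa / 499000 m = 1.80×10⁻³ Pa/m
Geostrophic speed: V_g = |∂P/∂n|/(fρ) = 1.80×10⁻³/(5.23×10⁻⁵ × 1.20) = 28.8 m/s
Around a low, centrifugal force acts outward with Coriolis, so pressure-gradient force balances both:
(1/ρ)|∂P/∂n| = fV + V²/R  →  V² + fR·V − fR·V_g = 0
With fR = 5.23×10⁻⁵ × 1427×10³ m = 74.6 m/s:
V = [−fR + √((fR)² + 4 fR V_g)]/2 = [−74.6 + √(74.6² + 4×74.6×28.8)]/2 = 22.2 m/s
Subgeostrophic (V < V_g = 28.8 m/s), as expected around a low.
Converting: 22.2 m/s × 1.944 = 43.1 knots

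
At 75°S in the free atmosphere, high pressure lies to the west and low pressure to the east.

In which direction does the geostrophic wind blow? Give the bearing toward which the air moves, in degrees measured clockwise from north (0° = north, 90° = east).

The pressure-gradient force points toward the east (bearing 090°).
Geostrophic balance: in the Southern Hemisphere the Coriolis force deflects motion to the left, so the geostrophic wind blows 90° to the left of the pressure-gradient force (low pressure on the right).
Rotating 090° by 90° counterclockwise gives 000° — the wind blows toward the north.

000°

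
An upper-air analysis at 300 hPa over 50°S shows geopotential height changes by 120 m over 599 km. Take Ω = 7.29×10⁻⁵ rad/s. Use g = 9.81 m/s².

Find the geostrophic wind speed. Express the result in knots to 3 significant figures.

34.2 knots

Coriolis parameter at 50°S:
f = 2Ω sin φ = 2 × 7.29×10⁻⁵ × sin 50° = 1.12×10⁻⁴ s⁻¹
Height gradient: |∂Z/∂n| = 120 m / 599000 m = 2.00×10⁻⁴
On a pressure surface, geostrophic balance gives V_g = (g/f)|∂Z/∂n|:
V_g = 9.81 × 2.00×10⁻⁴ / 1.12×10⁻⁴ = 17.6 m/s
Converting: 17.6 m/s × 1.944 = 34.2 knots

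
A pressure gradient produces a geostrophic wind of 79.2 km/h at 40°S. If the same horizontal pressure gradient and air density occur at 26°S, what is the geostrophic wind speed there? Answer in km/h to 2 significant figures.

With the same pressure gradient and density, V_g ∝ 1/f ∝ 1/sin φ.
V₂ = V₁ · sin φ₁ / sin φ₂ = 79.2 × sin 40° / sin 26°
V₂ = 79.2 × 0.6428/0.4384 = 120 km/h

120 km/h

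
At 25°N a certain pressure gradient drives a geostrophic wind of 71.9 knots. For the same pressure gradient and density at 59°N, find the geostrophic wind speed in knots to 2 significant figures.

With the same pressure gradient and density, V_g ∝ 1/f ∝ 1/sin φ.
V₂ = V₁ · sin φ₁ / sin φ₂ = 71.9 × sin 25° / sin 59°
V₂ = 71.9 × 0.4226/0.8572 = 35 knots

35 knots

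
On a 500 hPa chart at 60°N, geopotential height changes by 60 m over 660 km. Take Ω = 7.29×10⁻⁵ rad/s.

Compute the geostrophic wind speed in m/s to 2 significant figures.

Coriolis parameter at 60°N:
f = 2Ω sin φ = 2 × 7.29×10⁻⁵ × sin 60° = 1.26×10⁻⁴ s⁻¹
Height gradient: |∂Z/∂n| = 60 m / 660000 m = 9.09×10⁻⁵
On a pressure surface, geostrophic balance gives V_g = (g/f)|∂Z/∂n|:
V_g = 9.81 × 9.09×10⁻⁵ / 1.26×10⁻⁴ = 7.06 m/s

7.1 m/s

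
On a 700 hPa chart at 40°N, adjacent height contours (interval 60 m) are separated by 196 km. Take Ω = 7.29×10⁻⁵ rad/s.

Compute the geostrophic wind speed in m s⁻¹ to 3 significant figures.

32.0 m s⁻¹

Coriolis parameter at 40°N:
f = 2Ω sin φ = 2 × 7.29×10⁻⁵ × sin 40° = 9.37×10⁻⁵ s⁻¹
Height gradient: |∂Z/∂n| = 60 m / 196000 m = 3.06×10⁻⁴
On a pressure surface, geostrophic balance gives V_g = (g/f)|∂Z/∂n|:
V_g = 9.81 × 3.06×10⁻⁴ / 9.37×10⁻⁵ = 32.0 m/s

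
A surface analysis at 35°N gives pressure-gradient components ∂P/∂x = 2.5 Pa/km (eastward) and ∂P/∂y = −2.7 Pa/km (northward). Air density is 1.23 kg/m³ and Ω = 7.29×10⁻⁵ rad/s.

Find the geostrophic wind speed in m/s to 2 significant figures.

Coriolis parameter at 35°N:
f = 2Ω sin φ = 2 × 7.29×10⁻⁵ × sin 35° = 8.36×10⁻⁵ s⁻¹
Component geostrophic relations (x east, y north):
u_g = −(1/(fρ)) ∂P/∂y,  v_g = (1/(fρ)) ∂P/∂x
u_g = −(−2.7×10⁻³)/(8.36×10⁻⁵ × 1.23) = 26.2 m/s;  v_g = (2.5×10⁻³)/(8.36×10⁻⁵ × 1.23) = 24.3 m/s
|V_g| = √(u_g² + v_g²) = 35.8 m/s

36 m/s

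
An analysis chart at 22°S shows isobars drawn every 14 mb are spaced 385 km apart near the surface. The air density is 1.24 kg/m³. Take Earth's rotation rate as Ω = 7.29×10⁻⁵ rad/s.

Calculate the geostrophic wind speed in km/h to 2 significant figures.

190 km/h

Coriolis parameter at 22°S:
f = 2Ω sin φ = 2 × 7.29×10⁻⁵ × sin 22° = 5.46×10⁻⁵ s⁻¹
Pressure gradient: |∂P/∂n| = 1400 Pa / 385000 m = 3.64×10⁻³ Pa/m
Geostrophic balance (pressure-gradient force = Coriolis force):
V_g = (1/(fρ)) |∂P/∂n| = 3.64×10⁻³ / (5.46×10⁻⁵ × 1.24) = 53.7 m/s
Converting: 53.7 m/s × 3.6 = 190 km/h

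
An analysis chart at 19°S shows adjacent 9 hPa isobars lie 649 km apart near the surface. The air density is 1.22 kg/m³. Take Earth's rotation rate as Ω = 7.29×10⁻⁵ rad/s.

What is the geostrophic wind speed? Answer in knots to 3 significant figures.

46.5 knots

Coriolis parameter at 19°S:
f = 2Ω sin φ = 2 × 7.29×10⁻⁵ × sin 19° = 4.75×10⁻⁵ s⁻¹
Pressure gradient: |∂P/∂n| = 900 Pa / 649000 m = 1.39×10⁻³ Pa/m
Geostrophic balance (pressure-gradient force = Coriolis force):
V_g = (1/(fρ)) |∂P/∂n| = 1.39×10⁻³ / (4.75×10⁻⁵ × 1.22) = 23.9 m/s
Converting: 23.9 m/s × 1.944 = 46.5 knots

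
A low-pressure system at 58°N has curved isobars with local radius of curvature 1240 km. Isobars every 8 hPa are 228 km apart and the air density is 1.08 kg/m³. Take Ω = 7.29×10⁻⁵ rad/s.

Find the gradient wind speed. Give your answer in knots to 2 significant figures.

Coriolis parameter at 58°N:
f = 2Ω sin φ = 2 × 7.29×10⁻⁵ × sin 58° = 1.24×10⁻⁴ s⁻¹
Pressure gradient: |∂P/∂n| = 800 Pa / 228000 m = 3.51×10⁻³ Pa/m
Geostrophic speed: V_g = |∂P/∂n|/(fρ) = 3.51×10⁻³/(1.24×10⁻⁴ × 1.08) = 26.3 m/s
Around a low, centrifugal force acts outward with Coriolis, so pressure-gradient force balances both:
(1/ρ)|∂P/∂n| = fV + V²/R  →  V² + fR·V − fR·V_g = 0
With fR = 1.24×10⁻⁴ × 1240×10³ m = 153 m/s:
V = [−fR + √((fR)² + 4 fR V_g)]/2 = [−153 + √(153² + 4×153×26.3)]/2 = 22.9 m/s
Subgeostrophic (V < V_g = 26.3 m/s), as expected around a low.
Converting: 22.9 m/s × 1.944 = 44 knots

44 knots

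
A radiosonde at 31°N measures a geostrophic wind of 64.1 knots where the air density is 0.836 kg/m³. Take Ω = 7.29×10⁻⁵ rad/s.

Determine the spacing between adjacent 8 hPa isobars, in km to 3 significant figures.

Coriolis parameter at 31°N:
f = 2Ω sin φ = 2 × 7.29×10⁻⁵ × sin 31° = 7.51×10⁻⁵ s⁻¹
Wind speed in SI: 64.1 knots = 33.0 m/s
Geostrophic balance rearranged: |∂P/∂n| = f ρ V_g
|∂P/∂n| = 7.51×10⁻⁵ × 0.836 × 33.0 = 2.07×10⁻³ Pa/m
Isobar spacing: Δn = ΔP/|∂P/∂n| = 800 Pa / 2.07×10⁻³ Pa/m = 386448 m ≈ 386 km

386 km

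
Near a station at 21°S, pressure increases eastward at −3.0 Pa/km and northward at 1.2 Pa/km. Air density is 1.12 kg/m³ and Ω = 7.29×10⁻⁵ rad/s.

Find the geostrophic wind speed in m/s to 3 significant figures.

Coriolis parameter at 21°S:
f = 2Ω sin φ = 2 × 7.29×10⁻⁵ × sin 21° = 5.23×10⁻⁵ s⁻¹
In the Southern Hemisphere f is negative: f = −5.23×10⁻⁵ s⁻¹.
Component geostrophic relations (x east, y north):
u_g = −(1/(fρ)) ∂P/∂y,  v_g = (1/(fρ)) ∂P/∂x
u_g = −(1.2×10⁻³)/(−5.23×10⁻⁵ × 1.12) = 20.5 m/s;  v_g = (−3.0×10⁻³)/(−5.23×10⁻⁵ × 1.12) = 51.3 m/s
|V_g| = √(u_g² + v_g²) = 55.2 m/s

55.2 m/s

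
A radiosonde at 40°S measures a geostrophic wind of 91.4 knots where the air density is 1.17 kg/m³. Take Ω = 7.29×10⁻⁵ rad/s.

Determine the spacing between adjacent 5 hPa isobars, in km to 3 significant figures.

97.0 km

Coriolis parameter at 40°S:
f = 2Ω sin φ = 2 × 7.29×10⁻⁵ × sin 40° = 9.37×10⁻⁵ s⁻¹
Wind speed in SI: 91.4 knots = 47.0 m/s
Geostrophic balance rearranged: |∂P/∂n| = f ρ V_g
|∂P/∂n| = 9.37×10⁻⁵ × 1.17 × 47.0 = 5.16×10⁻³ Pa/m
Isobar spacing: Δn = ΔP/|∂P/∂n| = 500 Pa / 5.16×10⁻³ Pa/m = 96978 m ≈ 97.0 km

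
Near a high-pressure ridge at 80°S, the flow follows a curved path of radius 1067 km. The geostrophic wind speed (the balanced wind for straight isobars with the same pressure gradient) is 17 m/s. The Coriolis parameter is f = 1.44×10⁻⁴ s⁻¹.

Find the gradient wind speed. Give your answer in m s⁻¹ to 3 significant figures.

19.5 m s⁻¹

Around a high, pressure-gradient force acts outward with centrifugal, so Coriolis balances both:
fV = (1/ρ)|∂P/∂n| + V²/R  →  V² − fR·V + fR·V_g = 0
With fR = 1.44×10⁻⁴ × 1067×10³ m = 154 m/s:
V = [fR − √((fR)² − 4 fR V_g)]/2 = [154 − √(154² − 4×154×17)]/2 = 19.5 m/s
Supergeostrophic (V > V_g = 17 m/s), as expected around a high.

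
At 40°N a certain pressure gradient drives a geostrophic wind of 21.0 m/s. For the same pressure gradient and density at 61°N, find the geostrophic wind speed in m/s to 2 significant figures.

15 m/s

With the same pressure gradient and density, V_g ∝ 1/f ∝ 1/sin φ.
V₂ = V₁ · sin φ₁ / sin φ₂ = 21.0 × sin 40° / sin 61°
V₂ = 21.0 × 0.6428/0.8746 = 15 m/s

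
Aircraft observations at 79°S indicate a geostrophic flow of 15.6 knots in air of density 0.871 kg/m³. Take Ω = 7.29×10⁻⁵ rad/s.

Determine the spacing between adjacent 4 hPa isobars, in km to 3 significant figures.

400 km

Coriolis parameter at 79°S:
f = 2Ω sin φ = 2 × 7.29×10⁻⁵ × sin 79° = 1.43×10⁻⁴ s⁻¹
Wind speed in SI: 15.6 knots = 8.03 m/s
Geostrophic balance rearranged: |∂P/∂n| = f ρ V_g
|∂P/∂n| = 1.43×10⁻⁴ × 0.871 × 8.03 = 1.00×10⁻³ Pa/m
Isobar spacing: Δn = ΔP/|∂P/∂n| = 400 Pa / 1.00×10⁻³ Pa/m = 399830 m ≈ 400 km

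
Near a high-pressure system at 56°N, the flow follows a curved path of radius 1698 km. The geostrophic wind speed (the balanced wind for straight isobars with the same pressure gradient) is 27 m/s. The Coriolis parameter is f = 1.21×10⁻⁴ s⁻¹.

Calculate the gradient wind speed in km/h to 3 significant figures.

Around a high, pressure-gradient force acts outward with centrifugal, so Coriolis balances both:
fV = (1/ρ)|∂P/∂n| + V²/R  →  V² − fR·V + fR·V_g = 0
With fR = 1.21×10⁻⁴ × 1698×10³ m = 205 m/s:
V = [fR − √((fR)² − 4 fR V_g)]/2 = [205 − √(205² − 4×205×27)]/2 = 32 m/s
Supergeostrophic (V > V_g = 27 m/s), as expected around a high.
Converting: 32 m/s × 3.6 = 115 km/h

115 km/h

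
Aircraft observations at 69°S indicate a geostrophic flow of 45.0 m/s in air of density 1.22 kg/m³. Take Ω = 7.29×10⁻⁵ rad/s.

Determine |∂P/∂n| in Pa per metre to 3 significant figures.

Coriolis parameter at 69°S:
f = 2Ω sin φ = 2 × 7.29×10⁻⁵ × sin 69° = 1.36×10⁻⁴ s⁻¹
Geostrophic balance rearranged: |∂P/∂n| = f ρ V_g
|∂P/∂n| = 1.36×10⁻⁴ × 1.22 × 45.0 = 7.47×10⁻³ Pa/m

7.47×10⁻³ Pa/m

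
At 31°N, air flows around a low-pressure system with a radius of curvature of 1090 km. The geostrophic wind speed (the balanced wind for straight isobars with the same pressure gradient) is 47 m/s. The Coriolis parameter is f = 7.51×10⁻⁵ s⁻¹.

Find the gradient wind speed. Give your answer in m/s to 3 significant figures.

Around a low, centrifugal force acts outward with Coriolis, so pressure-gradient force balances both:
(1/ρ)|∂P/∂n| = fV + V²/R  →  V² + fR·V − fR·V_g = 0
With fR = 7.51×10⁻⁵ × 1090×10³ m = 81.9 m/s:
V = [−fR + √((fR)² + 4 fR V_g)]/2 = [−81.9 + √(81.9² + 4×81.9×47)]/2 = 33.4 m/s
Subgeostrophic (V < V_g = 47 m/s), as expected around a low.

33.4 m/s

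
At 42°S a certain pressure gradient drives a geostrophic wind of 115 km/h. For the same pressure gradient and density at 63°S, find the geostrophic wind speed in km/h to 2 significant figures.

With the same pressure gradient and density, V_g ∝ 1/f ∝ 1/sin φ.
V₂ = V₁ · sin φ₁ / sin φ₂ = 115 × sin 42° / sin 63°
V₂ = 115 × 0.6691/0.8910 = 86 km/h

86 km/h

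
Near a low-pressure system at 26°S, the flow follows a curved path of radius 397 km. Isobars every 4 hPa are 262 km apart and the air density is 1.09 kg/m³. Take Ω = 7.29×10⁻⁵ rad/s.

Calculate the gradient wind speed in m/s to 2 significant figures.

14 m/s

Coriolis parameter at 26°S:
f = 2Ω sin φ = 2 × 7.29×10⁻⁵ × sin 26° = 6.39×10⁻⁵ s⁻¹
Pressure gradient: |∂P/∂n| = 400 Pa / 262000 m = 1.53×10⁻³ Pa/m
Geostrophic speed: V_g = |∂P/∂n|/(fρ) = 1.53×10⁻³/(6.39×10⁻⁵ × 1.09) = 21.9 m/s
Around a low, centrifugal force acts outward with Coriolis, so pressure-gradient force balances both:
(1/ρ)|∂P/∂n| = fV + V²/R  →  V² + fR·V − fR·V_g = 0
With fR = 6.39×10⁻⁵ × 397×10³ m = 25.4 m/s:
V = [−fR + √((fR)² + 4 fR V_g)]/2 = [−25.4 + √(25.4² + 4×25.4×21.9)]/2 = 14.1 m/s
Subgeostrophic (V < V_g = 21.9 m/s), as expected around a low.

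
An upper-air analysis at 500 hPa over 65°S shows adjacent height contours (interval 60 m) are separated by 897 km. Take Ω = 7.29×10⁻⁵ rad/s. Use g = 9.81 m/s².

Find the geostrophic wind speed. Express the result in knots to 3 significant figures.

Coriolis parameter at 65°S:
f = 2Ω sin φ = 2 × 7.29×10⁻⁵ × sin 65° = 1.32×10⁻⁴ s⁻¹
Height gradient: |∂Z/∂n| = 60 m / 897000 m = 6.69×10⁻⁵
On a pressure surface, geostrophic balance gives V_g = (g/f)|∂Z/∂n|:
V_g = 9.81 × 6.69×10⁻⁵ / 1.32×10⁻⁴ = 4.97 m/s
Converting: 4.97 m/s × 1.944 = 9.65 knots

9.65 knots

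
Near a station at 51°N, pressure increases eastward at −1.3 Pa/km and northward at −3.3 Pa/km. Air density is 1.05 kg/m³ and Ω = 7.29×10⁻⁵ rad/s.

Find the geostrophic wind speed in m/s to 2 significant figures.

30 m/s

Coriolis parameter at 51°N:
f = 2Ω sin φ = 2 × 7.29×10⁻⁵ × sin 51° = 1.13×10⁻⁴ s⁻¹
Component geostrophic relations (x east, y north):
u_g = −(1/(fρ)) ∂P/∂y,  v_g = (1/(fρ)) ∂P/∂x
u_g = −(−3.3×10⁻³)/(1.13×10⁻⁴ × 1.05) = 27.7 m/s;  v_g = (−1.3×10⁻³)/(1.13×10⁻⁴ × 1.05) = −10.9 m/s
|V_g| = √(u_g² + v_g²) = 29.8 m/s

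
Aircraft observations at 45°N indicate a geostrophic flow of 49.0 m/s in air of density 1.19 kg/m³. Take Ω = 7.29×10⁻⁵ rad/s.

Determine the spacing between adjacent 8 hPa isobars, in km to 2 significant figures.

Coriolis parameter at 45°N:
f = 2Ω sin φ = 2 × 7.29×10⁻⁵ × sin 45° = 1.03×10⁻⁴ s⁻¹
Geostrophic balance rearranged: |∂P/∂n| = f ρ V_g
|∂P/∂n| = 1.03×10⁻⁴ × 1.19 × 49.0 = 6.01×10⁻³ Pa/m
Isobar spacing: Δn = ΔP/|∂P/∂n| = 800 Pa / 6.01×10⁻³ Pa/m = 133077 m ≈ 130 km

130 km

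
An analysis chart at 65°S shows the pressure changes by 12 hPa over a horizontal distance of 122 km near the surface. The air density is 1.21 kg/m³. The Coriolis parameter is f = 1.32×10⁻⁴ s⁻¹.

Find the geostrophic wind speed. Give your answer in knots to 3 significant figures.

Pressure gradient: |∂P/∂n| = 1200 Pa / 122000 m = 9.84×10⁻³ Pa/m
Geostrophic balance (pressure-gradient force = Coriolis force):
V_g = (1/(fρ)) |∂P/∂n| = 9.84×10⁻³ / (1.32×10⁻⁴ × 1.21) = 61.6 m/s
Converting: 61.6 m/s × 1.944 = 120 knots

120 knots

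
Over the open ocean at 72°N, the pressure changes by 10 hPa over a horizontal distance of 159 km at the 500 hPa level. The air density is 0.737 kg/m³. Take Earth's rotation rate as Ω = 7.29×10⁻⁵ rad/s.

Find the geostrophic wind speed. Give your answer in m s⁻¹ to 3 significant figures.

Coriolis parameter at 72°N:
f = 2Ω sin φ = 2 × 7.29×10⁻⁵ × sin 72° = 1.39×10⁻⁴ s⁻¹
Pressure gradient: |∂P/∂n| = 1000 Pa / 159000 m = 6.29×10⁻³ Pa/m
Geostrophic balance (pressure-gradient force = Coriolis force):
V_g = (1/(fρ)) |∂P/∂n| = 6.29×10⁻³ / (1.39×10⁻⁴ × 0.737) = 61.5 m/s

61.5 m s⁻¹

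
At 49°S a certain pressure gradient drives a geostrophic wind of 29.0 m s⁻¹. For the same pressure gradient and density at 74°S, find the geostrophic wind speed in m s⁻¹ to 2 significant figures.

With the same pressure gradient and density, V_g ∝ 1/f ∝ 1/sin φ.
V₂ = V₁ · sin φ₁ / sin φ₂ = 29.0 × sin 49° / sin 74°
V₂ = 29.0 × 0.7547/0.9613 = 23 m s⁻¹

23 m s⁻¹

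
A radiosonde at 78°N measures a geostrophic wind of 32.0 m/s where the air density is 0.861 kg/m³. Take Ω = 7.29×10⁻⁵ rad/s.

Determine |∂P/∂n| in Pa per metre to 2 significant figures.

Coriolis parameter at 78°N:
f = 2Ω sin φ = 2 × 7.29×10⁻⁵ × sin 78° = 1.43×10⁻⁴ s⁻¹
Geostrophic balance rearranged: |∂P/∂n| = f ρ V_g
|∂P/∂n| = 1.43×10⁻⁴ × 0.861 × 32.0 = 3.93×10⁻³ Pa/m

3.9×10⁻³ Pa/m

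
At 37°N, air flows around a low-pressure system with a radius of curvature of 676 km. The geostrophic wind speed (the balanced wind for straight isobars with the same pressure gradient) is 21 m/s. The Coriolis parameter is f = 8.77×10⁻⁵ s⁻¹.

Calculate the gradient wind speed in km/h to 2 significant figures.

Around a low, centrifugal force acts outward with Coriolis, so pressure-gradient force balances both:
(1/ρ)|∂P/∂n| = fV + V²/R  →  V² + fR·V − fR·V_g = 0
With fR = 8.77×10⁻⁵ × 676×10³ m = 59.3 m/s:
V = [−fR + √((fR)² + 4 fR V_g)]/2 = [−59.3 + √(59.3² + 4×59.3×21)]/2 = 16.4 m/s
Subgeostrophic (V < V_g = 21 m/s), as expected around a low.
Converting: 16.4 m/s × 3.6 = 59 km/h

59 km/h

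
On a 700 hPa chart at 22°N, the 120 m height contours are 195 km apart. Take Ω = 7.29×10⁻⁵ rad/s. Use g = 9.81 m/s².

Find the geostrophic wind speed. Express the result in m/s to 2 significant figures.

110 m/s

Coriolis parameter at 22°N:
f = 2Ω sin φ = 2 × 7.29×10⁻⁵ × sin 22° = 5.46×10⁻⁵ s⁻¹
Height gradient: |∂Z/∂n| = 120 m / 195000 m = 6.15×10⁻⁴
On a pressure surface, geostrophic balance gives V_g = (g/f)|∂Z/∂n|:
V_g = 9.81 × 6.15×10⁻⁴ / 5.46×10⁻⁵ = 111 m/s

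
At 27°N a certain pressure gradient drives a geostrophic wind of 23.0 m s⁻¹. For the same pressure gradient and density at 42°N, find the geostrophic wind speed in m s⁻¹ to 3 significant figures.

15.6 m s⁻¹

With the same pressure gradient and density, V_g ∝ 1/f ∝ 1/sin φ.
V₂ = V₁ · sin φ₁ / sin φ₂ = 23.0 × sin 27° / sin 42°
V₂ = 23.0 × 0.4540/0.6691 = 15.6 m s⁻¹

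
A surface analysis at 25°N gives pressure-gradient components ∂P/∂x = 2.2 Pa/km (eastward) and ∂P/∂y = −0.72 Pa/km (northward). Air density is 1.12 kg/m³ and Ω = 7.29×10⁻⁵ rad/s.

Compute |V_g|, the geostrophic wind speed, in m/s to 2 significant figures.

34 m/s

Coriolis parameter at 25°N:
f = 2Ω sin φ = 2 × 7.29×10⁻⁵ × sin 25° = 6.16×10⁻⁵ s⁻¹
Component geostrophic relations (x east, y north):
u_g = −(1/(fρ)) ∂P/∂y,  v_g = (1/(fρ)) ∂P/∂x
u_g = −(−0.72×10⁻³)/(6.16×10⁻⁵ × 1.12) = 10.4 m/s;  v_g = (2.2×10⁻³)/(6.16×10⁻⁵ × 1.12) = 31.9 m/s
|V_g| = √(u_g² + v_g²) = 33.5 m/s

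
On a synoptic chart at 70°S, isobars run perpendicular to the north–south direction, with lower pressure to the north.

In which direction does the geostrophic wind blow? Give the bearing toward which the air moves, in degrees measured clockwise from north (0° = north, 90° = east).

The pressure-gradient force points toward the north (bearing 000°).
Geostrophic balance: in the Southern Hemisphere the Coriolis force deflects motion to the left, so the geostrophic wind blows 90° to the left of the pressure-gradient force (low pressure on the right).
Rotating 000° by 90° counterclockwise gives 270° — the wind blows toward the west.

270°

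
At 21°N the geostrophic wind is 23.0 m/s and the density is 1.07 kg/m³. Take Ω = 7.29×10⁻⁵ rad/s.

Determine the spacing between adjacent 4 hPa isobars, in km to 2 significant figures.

Coriolis parameter at 21°N:
f = 2Ω sin φ = 2 × 7.29×10⁻⁵ × sin 21° = 5.23×10⁻⁵ s⁻¹
Geostrophic balance rearranged: |∂P/∂n| = f ρ V_g
|∂P/∂n| = 5.23×10⁻⁵ × 1.07 × 23.0 = 1.29×10⁻³ Pa/m
Isobar spacing: Δn = ΔP/|∂P/∂n| = 400 Pa / 1.29×10⁻³ Pa/m = 311073 m ≈ 310 km

310 km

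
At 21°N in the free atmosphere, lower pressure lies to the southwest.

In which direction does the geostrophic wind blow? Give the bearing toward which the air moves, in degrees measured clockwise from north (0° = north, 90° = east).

The pressure-gradient force points toward the southwest (bearing 225°).
Geostrophic balance: in the Northern Hemisphere the Coriolis force deflects motion to the right, so the geostrophic wind blows 90° to the right of the pressure-gradient force (low pressure on the left).
Rotating 225° by 90° clockwise gives 315° — the wind blows toward the northwest.

315°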